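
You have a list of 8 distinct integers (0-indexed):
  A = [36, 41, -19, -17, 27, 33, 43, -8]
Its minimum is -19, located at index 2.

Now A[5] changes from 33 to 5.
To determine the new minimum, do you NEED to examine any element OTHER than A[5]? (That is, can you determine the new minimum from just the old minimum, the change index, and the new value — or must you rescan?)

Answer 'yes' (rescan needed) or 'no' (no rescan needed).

Old min = -19 at index 2
Change at index 5: 33 -> 5
Index 5 was NOT the min. New min = min(-19, 5). No rescan of other elements needed.
Needs rescan: no

Answer: no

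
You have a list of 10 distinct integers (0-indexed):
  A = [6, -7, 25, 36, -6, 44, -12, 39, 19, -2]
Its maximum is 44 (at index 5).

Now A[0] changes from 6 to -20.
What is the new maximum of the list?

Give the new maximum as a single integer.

Answer: 44

Derivation:
Old max = 44 (at index 5)
Change: A[0] 6 -> -20
Changed element was NOT the old max.
  New max = max(old_max, new_val) = max(44, -20) = 44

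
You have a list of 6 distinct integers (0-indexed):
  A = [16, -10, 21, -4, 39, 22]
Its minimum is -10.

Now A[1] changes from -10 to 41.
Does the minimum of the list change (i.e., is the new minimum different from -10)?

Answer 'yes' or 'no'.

Answer: yes

Derivation:
Old min = -10
Change: A[1] -10 -> 41
Changed element was the min; new min must be rechecked.
New min = -4; changed? yes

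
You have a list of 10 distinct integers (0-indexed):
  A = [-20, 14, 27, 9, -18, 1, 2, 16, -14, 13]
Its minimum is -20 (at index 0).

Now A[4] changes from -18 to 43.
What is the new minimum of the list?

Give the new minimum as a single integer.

Old min = -20 (at index 0)
Change: A[4] -18 -> 43
Changed element was NOT the old min.
  New min = min(old_min, new_val) = min(-20, 43) = -20

Answer: -20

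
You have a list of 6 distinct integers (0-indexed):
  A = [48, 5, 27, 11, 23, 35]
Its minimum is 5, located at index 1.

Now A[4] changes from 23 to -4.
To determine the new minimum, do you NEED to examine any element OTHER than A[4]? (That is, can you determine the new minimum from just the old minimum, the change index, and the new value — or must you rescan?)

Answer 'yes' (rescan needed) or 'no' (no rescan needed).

Answer: no

Derivation:
Old min = 5 at index 1
Change at index 4: 23 -> -4
Index 4 was NOT the min. New min = min(5, -4). No rescan of other elements needed.
Needs rescan: no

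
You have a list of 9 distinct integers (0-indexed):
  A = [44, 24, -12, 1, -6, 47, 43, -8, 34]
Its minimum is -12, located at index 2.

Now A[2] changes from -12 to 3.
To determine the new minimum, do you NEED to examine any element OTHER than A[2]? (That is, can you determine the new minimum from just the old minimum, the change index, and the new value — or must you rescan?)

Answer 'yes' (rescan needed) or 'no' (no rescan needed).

Old min = -12 at index 2
Change at index 2: -12 -> 3
Index 2 WAS the min and new value 3 > old min -12. Must rescan other elements to find the new min.
Needs rescan: yes

Answer: yes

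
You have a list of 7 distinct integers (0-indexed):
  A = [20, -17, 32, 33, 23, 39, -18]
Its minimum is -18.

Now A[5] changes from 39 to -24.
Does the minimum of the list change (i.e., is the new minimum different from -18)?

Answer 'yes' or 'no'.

Answer: yes

Derivation:
Old min = -18
Change: A[5] 39 -> -24
Changed element was NOT the min; min changes only if -24 < -18.
New min = -24; changed? yes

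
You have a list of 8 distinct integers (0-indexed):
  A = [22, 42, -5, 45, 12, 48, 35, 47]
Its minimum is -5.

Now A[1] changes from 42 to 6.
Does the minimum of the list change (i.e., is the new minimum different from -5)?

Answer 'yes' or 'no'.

Answer: no

Derivation:
Old min = -5
Change: A[1] 42 -> 6
Changed element was NOT the min; min changes only if 6 < -5.
New min = -5; changed? no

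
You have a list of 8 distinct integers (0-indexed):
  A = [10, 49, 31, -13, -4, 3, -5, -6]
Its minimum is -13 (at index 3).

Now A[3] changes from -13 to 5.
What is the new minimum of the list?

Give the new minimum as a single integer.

Answer: -6

Derivation:
Old min = -13 (at index 3)
Change: A[3] -13 -> 5
Changed element WAS the min. Need to check: is 5 still <= all others?
  Min of remaining elements: -6
  New min = min(5, -6) = -6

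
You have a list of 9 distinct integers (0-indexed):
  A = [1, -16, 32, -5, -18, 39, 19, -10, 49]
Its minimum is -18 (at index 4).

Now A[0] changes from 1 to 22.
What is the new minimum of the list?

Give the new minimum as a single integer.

Answer: -18

Derivation:
Old min = -18 (at index 4)
Change: A[0] 1 -> 22
Changed element was NOT the old min.
  New min = min(old_min, new_val) = min(-18, 22) = -18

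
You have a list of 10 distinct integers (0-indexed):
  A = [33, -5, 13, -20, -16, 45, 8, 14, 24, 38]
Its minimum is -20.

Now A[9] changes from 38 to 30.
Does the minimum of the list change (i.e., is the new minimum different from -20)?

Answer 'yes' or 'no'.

Answer: no

Derivation:
Old min = -20
Change: A[9] 38 -> 30
Changed element was NOT the min; min changes only if 30 < -20.
New min = -20; changed? no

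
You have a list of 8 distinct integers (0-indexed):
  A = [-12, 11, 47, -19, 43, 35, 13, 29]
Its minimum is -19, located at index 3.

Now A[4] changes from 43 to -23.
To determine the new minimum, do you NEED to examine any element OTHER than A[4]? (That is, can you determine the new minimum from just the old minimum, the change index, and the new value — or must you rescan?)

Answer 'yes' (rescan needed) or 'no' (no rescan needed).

Old min = -19 at index 3
Change at index 4: 43 -> -23
Index 4 was NOT the min. New min = min(-19, -23). No rescan of other elements needed.
Needs rescan: no

Answer: no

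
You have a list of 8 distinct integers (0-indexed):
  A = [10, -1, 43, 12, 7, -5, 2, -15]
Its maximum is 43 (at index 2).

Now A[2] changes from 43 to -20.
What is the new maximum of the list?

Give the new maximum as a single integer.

Answer: 12

Derivation:
Old max = 43 (at index 2)
Change: A[2] 43 -> -20
Changed element WAS the max -> may need rescan.
  Max of remaining elements: 12
  New max = max(-20, 12) = 12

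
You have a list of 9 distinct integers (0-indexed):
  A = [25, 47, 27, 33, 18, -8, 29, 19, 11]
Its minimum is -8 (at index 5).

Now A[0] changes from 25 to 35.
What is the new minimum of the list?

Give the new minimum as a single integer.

Answer: -8

Derivation:
Old min = -8 (at index 5)
Change: A[0] 25 -> 35
Changed element was NOT the old min.
  New min = min(old_min, new_val) = min(-8, 35) = -8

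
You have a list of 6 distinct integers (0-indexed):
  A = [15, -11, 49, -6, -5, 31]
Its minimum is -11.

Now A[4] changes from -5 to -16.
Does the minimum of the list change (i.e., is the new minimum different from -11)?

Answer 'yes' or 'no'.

Answer: yes

Derivation:
Old min = -11
Change: A[4] -5 -> -16
Changed element was NOT the min; min changes only if -16 < -11.
New min = -16; changed? yes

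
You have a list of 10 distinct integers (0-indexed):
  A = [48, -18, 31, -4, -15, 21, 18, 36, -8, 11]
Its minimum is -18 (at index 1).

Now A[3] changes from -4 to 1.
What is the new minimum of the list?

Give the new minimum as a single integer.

Old min = -18 (at index 1)
Change: A[3] -4 -> 1
Changed element was NOT the old min.
  New min = min(old_min, new_val) = min(-18, 1) = -18

Answer: -18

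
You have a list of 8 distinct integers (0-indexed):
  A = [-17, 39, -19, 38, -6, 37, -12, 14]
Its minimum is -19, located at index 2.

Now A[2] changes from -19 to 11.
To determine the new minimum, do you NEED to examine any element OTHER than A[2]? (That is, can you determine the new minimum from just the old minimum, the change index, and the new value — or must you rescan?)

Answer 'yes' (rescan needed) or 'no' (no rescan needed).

Old min = -19 at index 2
Change at index 2: -19 -> 11
Index 2 WAS the min and new value 11 > old min -19. Must rescan other elements to find the new min.
Needs rescan: yes

Answer: yes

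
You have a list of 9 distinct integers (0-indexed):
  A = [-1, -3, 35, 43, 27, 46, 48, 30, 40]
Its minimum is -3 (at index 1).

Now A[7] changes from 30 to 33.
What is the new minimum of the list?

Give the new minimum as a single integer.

Answer: -3

Derivation:
Old min = -3 (at index 1)
Change: A[7] 30 -> 33
Changed element was NOT the old min.
  New min = min(old_min, new_val) = min(-3, 33) = -3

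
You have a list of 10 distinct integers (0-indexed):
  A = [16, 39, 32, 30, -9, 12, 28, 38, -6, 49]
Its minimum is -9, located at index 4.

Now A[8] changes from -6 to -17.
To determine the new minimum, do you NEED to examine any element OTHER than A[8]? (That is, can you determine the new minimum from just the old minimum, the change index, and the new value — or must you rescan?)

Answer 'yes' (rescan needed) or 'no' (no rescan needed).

Answer: no

Derivation:
Old min = -9 at index 4
Change at index 8: -6 -> -17
Index 8 was NOT the min. New min = min(-9, -17). No rescan of other elements needed.
Needs rescan: no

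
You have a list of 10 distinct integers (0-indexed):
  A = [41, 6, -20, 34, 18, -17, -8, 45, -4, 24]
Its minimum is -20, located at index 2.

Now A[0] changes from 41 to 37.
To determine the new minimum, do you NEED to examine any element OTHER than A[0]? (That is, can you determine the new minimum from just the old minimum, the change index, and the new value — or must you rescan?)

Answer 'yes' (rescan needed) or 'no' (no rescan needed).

Answer: no

Derivation:
Old min = -20 at index 2
Change at index 0: 41 -> 37
Index 0 was NOT the min. New min = min(-20, 37). No rescan of other elements needed.
Needs rescan: no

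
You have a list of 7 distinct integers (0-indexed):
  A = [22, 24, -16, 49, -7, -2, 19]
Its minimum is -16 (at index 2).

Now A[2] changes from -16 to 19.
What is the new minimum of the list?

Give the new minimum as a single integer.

Old min = -16 (at index 2)
Change: A[2] -16 -> 19
Changed element WAS the min. Need to check: is 19 still <= all others?
  Min of remaining elements: -7
  New min = min(19, -7) = -7

Answer: -7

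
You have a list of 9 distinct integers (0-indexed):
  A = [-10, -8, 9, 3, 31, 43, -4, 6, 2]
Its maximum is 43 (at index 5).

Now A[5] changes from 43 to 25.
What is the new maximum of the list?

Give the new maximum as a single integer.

Old max = 43 (at index 5)
Change: A[5] 43 -> 25
Changed element WAS the max -> may need rescan.
  Max of remaining elements: 31
  New max = max(25, 31) = 31

Answer: 31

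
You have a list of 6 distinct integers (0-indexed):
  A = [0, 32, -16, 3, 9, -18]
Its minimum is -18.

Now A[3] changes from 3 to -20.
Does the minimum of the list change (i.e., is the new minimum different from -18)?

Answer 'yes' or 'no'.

Old min = -18
Change: A[3] 3 -> -20
Changed element was NOT the min; min changes only if -20 < -18.
New min = -20; changed? yes

Answer: yes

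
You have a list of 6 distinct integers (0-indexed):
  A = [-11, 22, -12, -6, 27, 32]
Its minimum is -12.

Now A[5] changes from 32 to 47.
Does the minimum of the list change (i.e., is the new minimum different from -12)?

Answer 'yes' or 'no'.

Old min = -12
Change: A[5] 32 -> 47
Changed element was NOT the min; min changes only if 47 < -12.
New min = -12; changed? no

Answer: no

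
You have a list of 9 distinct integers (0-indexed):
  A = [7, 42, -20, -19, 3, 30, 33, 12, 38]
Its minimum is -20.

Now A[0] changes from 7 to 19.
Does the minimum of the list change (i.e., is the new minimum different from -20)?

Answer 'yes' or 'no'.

Answer: no

Derivation:
Old min = -20
Change: A[0] 7 -> 19
Changed element was NOT the min; min changes only if 19 < -20.
New min = -20; changed? no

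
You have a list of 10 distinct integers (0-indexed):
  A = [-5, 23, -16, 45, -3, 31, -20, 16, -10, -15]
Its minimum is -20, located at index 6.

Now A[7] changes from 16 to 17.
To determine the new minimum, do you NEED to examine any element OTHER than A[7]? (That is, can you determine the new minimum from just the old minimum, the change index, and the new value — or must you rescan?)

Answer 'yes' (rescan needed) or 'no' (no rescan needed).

Answer: no

Derivation:
Old min = -20 at index 6
Change at index 7: 16 -> 17
Index 7 was NOT the min. New min = min(-20, 17). No rescan of other elements needed.
Needs rescan: no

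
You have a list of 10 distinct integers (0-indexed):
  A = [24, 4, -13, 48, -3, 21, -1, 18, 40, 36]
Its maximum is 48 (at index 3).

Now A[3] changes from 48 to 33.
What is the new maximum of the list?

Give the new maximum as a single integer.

Old max = 48 (at index 3)
Change: A[3] 48 -> 33
Changed element WAS the max -> may need rescan.
  Max of remaining elements: 40
  New max = max(33, 40) = 40

Answer: 40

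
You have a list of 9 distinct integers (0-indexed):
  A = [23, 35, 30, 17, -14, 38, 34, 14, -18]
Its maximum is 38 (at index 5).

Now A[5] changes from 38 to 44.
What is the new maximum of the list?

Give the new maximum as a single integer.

Answer: 44

Derivation:
Old max = 38 (at index 5)
Change: A[5] 38 -> 44
Changed element WAS the max -> may need rescan.
  Max of remaining elements: 35
  New max = max(44, 35) = 44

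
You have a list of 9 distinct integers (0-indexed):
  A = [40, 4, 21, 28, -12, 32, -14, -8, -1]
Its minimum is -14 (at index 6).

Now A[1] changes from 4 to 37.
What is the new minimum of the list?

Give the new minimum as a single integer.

Old min = -14 (at index 6)
Change: A[1] 4 -> 37
Changed element was NOT the old min.
  New min = min(old_min, new_val) = min(-14, 37) = -14

Answer: -14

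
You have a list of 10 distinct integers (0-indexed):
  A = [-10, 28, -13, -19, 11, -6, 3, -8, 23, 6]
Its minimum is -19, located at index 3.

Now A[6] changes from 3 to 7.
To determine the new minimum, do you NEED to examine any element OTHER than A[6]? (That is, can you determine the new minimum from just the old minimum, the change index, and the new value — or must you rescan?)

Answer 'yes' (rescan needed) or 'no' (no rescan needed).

Answer: no

Derivation:
Old min = -19 at index 3
Change at index 6: 3 -> 7
Index 6 was NOT the min. New min = min(-19, 7). No rescan of other elements needed.
Needs rescan: no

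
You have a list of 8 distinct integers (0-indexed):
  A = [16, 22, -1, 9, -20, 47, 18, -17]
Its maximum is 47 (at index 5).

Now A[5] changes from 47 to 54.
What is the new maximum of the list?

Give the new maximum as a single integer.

Answer: 54

Derivation:
Old max = 47 (at index 5)
Change: A[5] 47 -> 54
Changed element WAS the max -> may need rescan.
  Max of remaining elements: 22
  New max = max(54, 22) = 54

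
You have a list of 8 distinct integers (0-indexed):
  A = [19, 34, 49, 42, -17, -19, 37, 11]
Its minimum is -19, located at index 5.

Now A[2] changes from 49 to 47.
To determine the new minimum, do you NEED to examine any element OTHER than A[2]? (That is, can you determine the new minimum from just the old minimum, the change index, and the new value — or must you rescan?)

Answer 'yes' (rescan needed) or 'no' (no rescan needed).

Old min = -19 at index 5
Change at index 2: 49 -> 47
Index 2 was NOT the min. New min = min(-19, 47). No rescan of other elements needed.
Needs rescan: no

Answer: no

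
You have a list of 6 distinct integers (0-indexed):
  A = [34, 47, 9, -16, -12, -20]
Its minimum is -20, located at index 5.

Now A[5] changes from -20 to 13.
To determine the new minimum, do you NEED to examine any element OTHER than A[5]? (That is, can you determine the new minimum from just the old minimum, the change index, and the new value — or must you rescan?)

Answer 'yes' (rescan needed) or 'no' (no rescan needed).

Old min = -20 at index 5
Change at index 5: -20 -> 13
Index 5 WAS the min and new value 13 > old min -20. Must rescan other elements to find the new min.
Needs rescan: yes

Answer: yes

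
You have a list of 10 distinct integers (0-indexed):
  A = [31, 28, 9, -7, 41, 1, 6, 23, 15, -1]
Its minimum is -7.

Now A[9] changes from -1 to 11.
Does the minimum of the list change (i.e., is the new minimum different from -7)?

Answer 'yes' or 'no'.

Answer: no

Derivation:
Old min = -7
Change: A[9] -1 -> 11
Changed element was NOT the min; min changes only if 11 < -7.
New min = -7; changed? no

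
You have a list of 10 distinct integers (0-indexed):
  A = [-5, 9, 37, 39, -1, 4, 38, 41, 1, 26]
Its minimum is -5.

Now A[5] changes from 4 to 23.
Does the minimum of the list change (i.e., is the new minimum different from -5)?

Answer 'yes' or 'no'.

Answer: no

Derivation:
Old min = -5
Change: A[5] 4 -> 23
Changed element was NOT the min; min changes only if 23 < -5.
New min = -5; changed? no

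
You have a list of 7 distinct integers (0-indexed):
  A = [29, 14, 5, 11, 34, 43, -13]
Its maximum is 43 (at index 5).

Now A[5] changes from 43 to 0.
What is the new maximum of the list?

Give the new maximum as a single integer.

Answer: 34

Derivation:
Old max = 43 (at index 5)
Change: A[5] 43 -> 0
Changed element WAS the max -> may need rescan.
  Max of remaining elements: 34
  New max = max(0, 34) = 34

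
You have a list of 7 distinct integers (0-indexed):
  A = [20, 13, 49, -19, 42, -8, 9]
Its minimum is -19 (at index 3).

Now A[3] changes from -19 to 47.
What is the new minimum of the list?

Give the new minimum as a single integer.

Answer: -8

Derivation:
Old min = -19 (at index 3)
Change: A[3] -19 -> 47
Changed element WAS the min. Need to check: is 47 still <= all others?
  Min of remaining elements: -8
  New min = min(47, -8) = -8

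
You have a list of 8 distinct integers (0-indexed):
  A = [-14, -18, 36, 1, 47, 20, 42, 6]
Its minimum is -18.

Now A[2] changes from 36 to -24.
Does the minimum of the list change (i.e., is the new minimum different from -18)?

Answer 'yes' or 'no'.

Old min = -18
Change: A[2] 36 -> -24
Changed element was NOT the min; min changes only if -24 < -18.
New min = -24; changed? yes

Answer: yes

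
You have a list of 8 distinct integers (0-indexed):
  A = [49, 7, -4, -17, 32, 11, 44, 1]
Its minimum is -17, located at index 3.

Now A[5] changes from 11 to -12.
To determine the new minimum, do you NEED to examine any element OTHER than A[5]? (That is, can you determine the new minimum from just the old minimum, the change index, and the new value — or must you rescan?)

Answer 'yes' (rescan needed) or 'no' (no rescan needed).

Old min = -17 at index 3
Change at index 5: 11 -> -12
Index 5 was NOT the min. New min = min(-17, -12). No rescan of other elements needed.
Needs rescan: no

Answer: no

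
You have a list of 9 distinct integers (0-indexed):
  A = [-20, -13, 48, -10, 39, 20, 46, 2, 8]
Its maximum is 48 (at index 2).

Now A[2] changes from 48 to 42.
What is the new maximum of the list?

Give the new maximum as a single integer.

Answer: 46

Derivation:
Old max = 48 (at index 2)
Change: A[2] 48 -> 42
Changed element WAS the max -> may need rescan.
  Max of remaining elements: 46
  New max = max(42, 46) = 46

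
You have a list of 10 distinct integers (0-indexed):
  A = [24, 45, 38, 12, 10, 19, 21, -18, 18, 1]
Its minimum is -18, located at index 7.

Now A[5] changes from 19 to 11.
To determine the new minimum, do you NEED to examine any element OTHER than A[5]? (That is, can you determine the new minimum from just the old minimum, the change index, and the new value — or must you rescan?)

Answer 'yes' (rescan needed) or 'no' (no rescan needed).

Old min = -18 at index 7
Change at index 5: 19 -> 11
Index 5 was NOT the min. New min = min(-18, 11). No rescan of other elements needed.
Needs rescan: no

Answer: no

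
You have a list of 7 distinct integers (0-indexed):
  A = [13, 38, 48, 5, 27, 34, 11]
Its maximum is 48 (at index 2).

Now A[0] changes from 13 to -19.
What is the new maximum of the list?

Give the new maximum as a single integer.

Answer: 48

Derivation:
Old max = 48 (at index 2)
Change: A[0] 13 -> -19
Changed element was NOT the old max.
  New max = max(old_max, new_val) = max(48, -19) = 48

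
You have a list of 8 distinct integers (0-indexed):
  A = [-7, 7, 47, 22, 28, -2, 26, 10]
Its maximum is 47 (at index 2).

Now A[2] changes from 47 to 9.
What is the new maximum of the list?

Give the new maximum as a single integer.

Old max = 47 (at index 2)
Change: A[2] 47 -> 9
Changed element WAS the max -> may need rescan.
  Max of remaining elements: 28
  New max = max(9, 28) = 28

Answer: 28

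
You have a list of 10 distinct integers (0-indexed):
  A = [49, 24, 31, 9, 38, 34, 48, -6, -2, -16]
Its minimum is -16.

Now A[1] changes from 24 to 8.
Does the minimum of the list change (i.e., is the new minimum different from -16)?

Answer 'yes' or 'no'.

Old min = -16
Change: A[1] 24 -> 8
Changed element was NOT the min; min changes only if 8 < -16.
New min = -16; changed? no

Answer: no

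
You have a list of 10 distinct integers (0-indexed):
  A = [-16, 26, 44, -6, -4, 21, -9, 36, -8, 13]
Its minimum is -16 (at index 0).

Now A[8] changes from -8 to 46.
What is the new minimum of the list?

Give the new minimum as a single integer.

Old min = -16 (at index 0)
Change: A[8] -8 -> 46
Changed element was NOT the old min.
  New min = min(old_min, new_val) = min(-16, 46) = -16

Answer: -16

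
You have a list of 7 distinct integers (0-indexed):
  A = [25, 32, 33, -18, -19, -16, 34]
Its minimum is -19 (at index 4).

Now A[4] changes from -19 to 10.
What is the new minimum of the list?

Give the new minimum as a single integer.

Answer: -18

Derivation:
Old min = -19 (at index 4)
Change: A[4] -19 -> 10
Changed element WAS the min. Need to check: is 10 still <= all others?
  Min of remaining elements: -18
  New min = min(10, -18) = -18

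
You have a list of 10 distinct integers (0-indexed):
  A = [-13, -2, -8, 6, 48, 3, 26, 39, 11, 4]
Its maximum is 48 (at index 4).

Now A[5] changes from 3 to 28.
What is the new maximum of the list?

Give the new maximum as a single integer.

Answer: 48

Derivation:
Old max = 48 (at index 4)
Change: A[5] 3 -> 28
Changed element was NOT the old max.
  New max = max(old_max, new_val) = max(48, 28) = 48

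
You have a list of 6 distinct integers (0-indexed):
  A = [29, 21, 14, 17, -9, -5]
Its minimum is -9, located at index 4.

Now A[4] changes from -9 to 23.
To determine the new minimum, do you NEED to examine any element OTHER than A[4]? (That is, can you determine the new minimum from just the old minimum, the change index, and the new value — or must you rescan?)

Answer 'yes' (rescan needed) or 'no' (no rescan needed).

Old min = -9 at index 4
Change at index 4: -9 -> 23
Index 4 WAS the min and new value 23 > old min -9. Must rescan other elements to find the new min.
Needs rescan: yes

Answer: yes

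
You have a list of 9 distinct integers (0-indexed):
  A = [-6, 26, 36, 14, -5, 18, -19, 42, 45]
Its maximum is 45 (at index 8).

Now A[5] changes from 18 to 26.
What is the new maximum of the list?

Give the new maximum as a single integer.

Old max = 45 (at index 8)
Change: A[5] 18 -> 26
Changed element was NOT the old max.
  New max = max(old_max, new_val) = max(45, 26) = 45

Answer: 45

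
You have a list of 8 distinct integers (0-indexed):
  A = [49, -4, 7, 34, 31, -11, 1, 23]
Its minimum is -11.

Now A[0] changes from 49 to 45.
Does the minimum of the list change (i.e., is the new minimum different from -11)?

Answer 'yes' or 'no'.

Answer: no

Derivation:
Old min = -11
Change: A[0] 49 -> 45
Changed element was NOT the min; min changes only if 45 < -11.
New min = -11; changed? no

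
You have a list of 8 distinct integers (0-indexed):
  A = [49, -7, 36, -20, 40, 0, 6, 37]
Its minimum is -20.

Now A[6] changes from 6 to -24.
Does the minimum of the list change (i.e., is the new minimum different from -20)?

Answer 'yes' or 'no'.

Answer: yes

Derivation:
Old min = -20
Change: A[6] 6 -> -24
Changed element was NOT the min; min changes only if -24 < -20.
New min = -24; changed? yes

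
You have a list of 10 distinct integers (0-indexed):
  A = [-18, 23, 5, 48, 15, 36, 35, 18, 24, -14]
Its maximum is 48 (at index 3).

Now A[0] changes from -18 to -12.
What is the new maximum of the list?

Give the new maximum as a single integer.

Answer: 48

Derivation:
Old max = 48 (at index 3)
Change: A[0] -18 -> -12
Changed element was NOT the old max.
  New max = max(old_max, new_val) = max(48, -12) = 48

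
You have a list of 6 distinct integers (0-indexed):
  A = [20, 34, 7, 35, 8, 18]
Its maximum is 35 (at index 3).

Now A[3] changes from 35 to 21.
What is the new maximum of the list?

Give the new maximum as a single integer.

Old max = 35 (at index 3)
Change: A[3] 35 -> 21
Changed element WAS the max -> may need rescan.
  Max of remaining elements: 34
  New max = max(21, 34) = 34

Answer: 34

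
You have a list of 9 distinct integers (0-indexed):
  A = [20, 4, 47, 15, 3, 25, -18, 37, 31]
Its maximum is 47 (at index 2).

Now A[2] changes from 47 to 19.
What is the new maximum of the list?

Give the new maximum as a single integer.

Old max = 47 (at index 2)
Change: A[2] 47 -> 19
Changed element WAS the max -> may need rescan.
  Max of remaining elements: 37
  New max = max(19, 37) = 37

Answer: 37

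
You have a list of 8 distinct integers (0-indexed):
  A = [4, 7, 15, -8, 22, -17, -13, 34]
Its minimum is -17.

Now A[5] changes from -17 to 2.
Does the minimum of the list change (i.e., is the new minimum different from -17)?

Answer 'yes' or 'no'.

Answer: yes

Derivation:
Old min = -17
Change: A[5] -17 -> 2
Changed element was the min; new min must be rechecked.
New min = -13; changed? yes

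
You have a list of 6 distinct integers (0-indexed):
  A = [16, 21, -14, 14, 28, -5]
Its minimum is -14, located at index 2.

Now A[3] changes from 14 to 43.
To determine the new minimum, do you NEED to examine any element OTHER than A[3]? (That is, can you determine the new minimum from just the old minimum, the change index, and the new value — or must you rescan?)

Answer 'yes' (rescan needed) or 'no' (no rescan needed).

Old min = -14 at index 2
Change at index 3: 14 -> 43
Index 3 was NOT the min. New min = min(-14, 43). No rescan of other elements needed.
Needs rescan: no

Answer: no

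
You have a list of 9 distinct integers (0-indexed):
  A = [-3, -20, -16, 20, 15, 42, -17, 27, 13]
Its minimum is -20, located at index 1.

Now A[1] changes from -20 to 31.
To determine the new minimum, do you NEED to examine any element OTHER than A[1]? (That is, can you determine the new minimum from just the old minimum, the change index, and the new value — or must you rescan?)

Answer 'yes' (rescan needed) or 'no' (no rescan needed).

Answer: yes

Derivation:
Old min = -20 at index 1
Change at index 1: -20 -> 31
Index 1 WAS the min and new value 31 > old min -20. Must rescan other elements to find the new min.
Needs rescan: yes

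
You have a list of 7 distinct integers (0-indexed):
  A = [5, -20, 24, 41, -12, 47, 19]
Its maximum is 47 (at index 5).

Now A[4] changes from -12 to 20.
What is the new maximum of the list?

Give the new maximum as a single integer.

Old max = 47 (at index 5)
Change: A[4] -12 -> 20
Changed element was NOT the old max.
  New max = max(old_max, new_val) = max(47, 20) = 47

Answer: 47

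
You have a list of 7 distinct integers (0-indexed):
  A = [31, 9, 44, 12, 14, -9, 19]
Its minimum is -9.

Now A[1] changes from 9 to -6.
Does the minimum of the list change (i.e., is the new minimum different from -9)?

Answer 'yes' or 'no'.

Old min = -9
Change: A[1] 9 -> -6
Changed element was NOT the min; min changes only if -6 < -9.
New min = -9; changed? no

Answer: no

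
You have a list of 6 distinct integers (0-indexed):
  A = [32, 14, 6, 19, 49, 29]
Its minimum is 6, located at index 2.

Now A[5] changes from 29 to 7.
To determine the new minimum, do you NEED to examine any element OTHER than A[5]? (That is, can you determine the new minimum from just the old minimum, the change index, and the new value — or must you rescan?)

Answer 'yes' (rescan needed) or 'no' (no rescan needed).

Answer: no

Derivation:
Old min = 6 at index 2
Change at index 5: 29 -> 7
Index 5 was NOT the min. New min = min(6, 7). No rescan of other elements needed.
Needs rescan: no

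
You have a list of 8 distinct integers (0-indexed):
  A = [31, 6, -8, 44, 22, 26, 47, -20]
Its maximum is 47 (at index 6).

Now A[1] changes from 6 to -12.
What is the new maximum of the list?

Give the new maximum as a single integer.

Answer: 47

Derivation:
Old max = 47 (at index 6)
Change: A[1] 6 -> -12
Changed element was NOT the old max.
  New max = max(old_max, new_val) = max(47, -12) = 47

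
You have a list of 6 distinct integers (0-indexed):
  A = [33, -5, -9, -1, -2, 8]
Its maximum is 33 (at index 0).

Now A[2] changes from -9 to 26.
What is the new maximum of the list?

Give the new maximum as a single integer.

Answer: 33

Derivation:
Old max = 33 (at index 0)
Change: A[2] -9 -> 26
Changed element was NOT the old max.
  New max = max(old_max, new_val) = max(33, 26) = 33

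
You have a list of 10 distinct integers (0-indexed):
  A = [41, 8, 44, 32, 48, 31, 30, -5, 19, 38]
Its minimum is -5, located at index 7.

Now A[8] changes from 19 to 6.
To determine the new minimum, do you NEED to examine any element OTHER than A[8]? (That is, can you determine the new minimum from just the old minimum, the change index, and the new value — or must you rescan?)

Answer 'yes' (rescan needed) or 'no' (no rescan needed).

Old min = -5 at index 7
Change at index 8: 19 -> 6
Index 8 was NOT the min. New min = min(-5, 6). No rescan of other elements needed.
Needs rescan: no

Answer: no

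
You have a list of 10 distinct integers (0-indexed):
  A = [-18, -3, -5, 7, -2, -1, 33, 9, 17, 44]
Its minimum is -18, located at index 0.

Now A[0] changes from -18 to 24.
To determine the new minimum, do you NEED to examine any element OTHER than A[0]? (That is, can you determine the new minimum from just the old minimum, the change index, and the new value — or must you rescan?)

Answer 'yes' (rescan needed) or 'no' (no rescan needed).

Old min = -18 at index 0
Change at index 0: -18 -> 24
Index 0 WAS the min and new value 24 > old min -18. Must rescan other elements to find the new min.
Needs rescan: yes

Answer: yes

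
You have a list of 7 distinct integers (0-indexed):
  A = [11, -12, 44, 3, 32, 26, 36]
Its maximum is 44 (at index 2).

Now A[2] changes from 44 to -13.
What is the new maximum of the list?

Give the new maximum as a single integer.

Old max = 44 (at index 2)
Change: A[2] 44 -> -13
Changed element WAS the max -> may need rescan.
  Max of remaining elements: 36
  New max = max(-13, 36) = 36

Answer: 36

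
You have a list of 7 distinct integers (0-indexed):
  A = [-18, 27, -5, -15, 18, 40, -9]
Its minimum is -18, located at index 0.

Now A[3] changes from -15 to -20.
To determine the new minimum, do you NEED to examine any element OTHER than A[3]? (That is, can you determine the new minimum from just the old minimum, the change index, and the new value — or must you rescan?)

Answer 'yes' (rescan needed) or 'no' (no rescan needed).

Answer: no

Derivation:
Old min = -18 at index 0
Change at index 3: -15 -> -20
Index 3 was NOT the min. New min = min(-18, -20). No rescan of other elements needed.
Needs rescan: no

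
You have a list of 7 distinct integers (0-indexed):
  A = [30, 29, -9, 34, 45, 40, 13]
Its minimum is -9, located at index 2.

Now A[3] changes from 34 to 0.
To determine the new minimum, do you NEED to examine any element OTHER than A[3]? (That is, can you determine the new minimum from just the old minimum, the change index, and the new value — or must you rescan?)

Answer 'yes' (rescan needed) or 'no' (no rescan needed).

Answer: no

Derivation:
Old min = -9 at index 2
Change at index 3: 34 -> 0
Index 3 was NOT the min. New min = min(-9, 0). No rescan of other elements needed.
Needs rescan: no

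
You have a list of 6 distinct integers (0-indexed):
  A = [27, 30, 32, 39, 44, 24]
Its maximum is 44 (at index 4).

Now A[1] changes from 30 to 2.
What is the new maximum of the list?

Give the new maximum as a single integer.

Answer: 44

Derivation:
Old max = 44 (at index 4)
Change: A[1] 30 -> 2
Changed element was NOT the old max.
  New max = max(old_max, new_val) = max(44, 2) = 44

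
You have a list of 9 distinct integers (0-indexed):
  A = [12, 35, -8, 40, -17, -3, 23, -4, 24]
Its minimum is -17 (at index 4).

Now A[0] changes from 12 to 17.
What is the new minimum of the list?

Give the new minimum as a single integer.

Old min = -17 (at index 4)
Change: A[0] 12 -> 17
Changed element was NOT the old min.
  New min = min(old_min, new_val) = min(-17, 17) = -17

Answer: -17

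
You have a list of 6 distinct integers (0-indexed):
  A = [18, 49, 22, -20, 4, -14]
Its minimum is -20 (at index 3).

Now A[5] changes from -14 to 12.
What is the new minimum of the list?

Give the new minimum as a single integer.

Answer: -20

Derivation:
Old min = -20 (at index 3)
Change: A[5] -14 -> 12
Changed element was NOT the old min.
  New min = min(old_min, new_val) = min(-20, 12) = -20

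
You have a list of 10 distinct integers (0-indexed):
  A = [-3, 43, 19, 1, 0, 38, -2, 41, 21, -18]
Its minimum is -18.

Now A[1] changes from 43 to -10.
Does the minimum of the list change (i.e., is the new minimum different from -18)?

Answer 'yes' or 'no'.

Answer: no

Derivation:
Old min = -18
Change: A[1] 43 -> -10
Changed element was NOT the min; min changes only if -10 < -18.
New min = -18; changed? no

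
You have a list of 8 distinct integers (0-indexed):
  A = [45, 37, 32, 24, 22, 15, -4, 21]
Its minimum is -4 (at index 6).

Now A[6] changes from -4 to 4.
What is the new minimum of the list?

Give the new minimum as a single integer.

Old min = -4 (at index 6)
Change: A[6] -4 -> 4
Changed element WAS the min. Need to check: is 4 still <= all others?
  Min of remaining elements: 15
  New min = min(4, 15) = 4

Answer: 4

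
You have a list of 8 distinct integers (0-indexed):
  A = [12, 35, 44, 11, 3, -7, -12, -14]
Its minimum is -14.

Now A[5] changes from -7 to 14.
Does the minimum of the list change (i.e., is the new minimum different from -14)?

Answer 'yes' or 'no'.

Old min = -14
Change: A[5] -7 -> 14
Changed element was NOT the min; min changes only if 14 < -14.
New min = -14; changed? no

Answer: no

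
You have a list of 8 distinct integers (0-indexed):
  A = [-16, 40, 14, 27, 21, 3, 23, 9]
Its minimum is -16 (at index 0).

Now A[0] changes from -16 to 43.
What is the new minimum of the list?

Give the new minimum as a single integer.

Answer: 3

Derivation:
Old min = -16 (at index 0)
Change: A[0] -16 -> 43
Changed element WAS the min. Need to check: is 43 still <= all others?
  Min of remaining elements: 3
  New min = min(43, 3) = 3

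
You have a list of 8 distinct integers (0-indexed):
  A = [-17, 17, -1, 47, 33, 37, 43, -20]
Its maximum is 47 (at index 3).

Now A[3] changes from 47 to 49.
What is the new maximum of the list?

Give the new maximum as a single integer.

Old max = 47 (at index 3)
Change: A[3] 47 -> 49
Changed element WAS the max -> may need rescan.
  Max of remaining elements: 43
  New max = max(49, 43) = 49

Answer: 49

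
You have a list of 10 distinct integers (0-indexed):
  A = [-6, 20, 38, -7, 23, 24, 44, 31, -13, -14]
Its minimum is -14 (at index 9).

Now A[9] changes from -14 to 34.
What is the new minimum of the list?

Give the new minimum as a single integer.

Answer: -13

Derivation:
Old min = -14 (at index 9)
Change: A[9] -14 -> 34
Changed element WAS the min. Need to check: is 34 still <= all others?
  Min of remaining elements: -13
  New min = min(34, -13) = -13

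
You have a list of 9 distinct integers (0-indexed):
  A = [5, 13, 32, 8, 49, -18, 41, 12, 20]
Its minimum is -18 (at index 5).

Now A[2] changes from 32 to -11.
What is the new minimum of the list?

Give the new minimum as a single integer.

Answer: -18

Derivation:
Old min = -18 (at index 5)
Change: A[2] 32 -> -11
Changed element was NOT the old min.
  New min = min(old_min, new_val) = min(-18, -11) = -18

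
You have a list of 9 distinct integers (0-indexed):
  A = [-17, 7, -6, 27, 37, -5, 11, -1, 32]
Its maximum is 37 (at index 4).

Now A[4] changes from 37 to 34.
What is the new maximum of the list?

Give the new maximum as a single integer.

Answer: 34

Derivation:
Old max = 37 (at index 4)
Change: A[4] 37 -> 34
Changed element WAS the max -> may need rescan.
  Max of remaining elements: 32
  New max = max(34, 32) = 34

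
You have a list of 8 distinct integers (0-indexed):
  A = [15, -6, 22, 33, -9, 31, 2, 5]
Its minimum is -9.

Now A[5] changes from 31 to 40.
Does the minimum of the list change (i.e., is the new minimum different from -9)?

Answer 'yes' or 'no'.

Answer: no

Derivation:
Old min = -9
Change: A[5] 31 -> 40
Changed element was NOT the min; min changes only if 40 < -9.
New min = -9; changed? no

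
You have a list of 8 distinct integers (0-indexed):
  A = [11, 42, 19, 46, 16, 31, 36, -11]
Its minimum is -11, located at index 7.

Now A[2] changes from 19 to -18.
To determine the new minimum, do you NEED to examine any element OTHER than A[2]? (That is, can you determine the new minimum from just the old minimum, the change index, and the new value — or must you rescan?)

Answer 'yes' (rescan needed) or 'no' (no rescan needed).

Old min = -11 at index 7
Change at index 2: 19 -> -18
Index 2 was NOT the min. New min = min(-11, -18). No rescan of other elements needed.
Needs rescan: no

Answer: no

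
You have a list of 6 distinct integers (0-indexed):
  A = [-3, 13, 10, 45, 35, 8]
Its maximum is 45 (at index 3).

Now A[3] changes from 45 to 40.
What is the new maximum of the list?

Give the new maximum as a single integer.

Answer: 40

Derivation:
Old max = 45 (at index 3)
Change: A[3] 45 -> 40
Changed element WAS the max -> may need rescan.
  Max of remaining elements: 35
  New max = max(40, 35) = 40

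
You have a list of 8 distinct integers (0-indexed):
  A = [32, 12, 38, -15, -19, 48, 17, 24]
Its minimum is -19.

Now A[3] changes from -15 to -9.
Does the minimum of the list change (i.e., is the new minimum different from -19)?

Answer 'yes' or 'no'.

Old min = -19
Change: A[3] -15 -> -9
Changed element was NOT the min; min changes only if -9 < -19.
New min = -19; changed? no

Answer: no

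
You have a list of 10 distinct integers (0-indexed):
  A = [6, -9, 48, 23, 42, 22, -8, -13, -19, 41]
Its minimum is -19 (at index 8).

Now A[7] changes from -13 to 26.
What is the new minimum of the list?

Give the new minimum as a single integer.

Answer: -19

Derivation:
Old min = -19 (at index 8)
Change: A[7] -13 -> 26
Changed element was NOT the old min.
  New min = min(old_min, new_val) = min(-19, 26) = -19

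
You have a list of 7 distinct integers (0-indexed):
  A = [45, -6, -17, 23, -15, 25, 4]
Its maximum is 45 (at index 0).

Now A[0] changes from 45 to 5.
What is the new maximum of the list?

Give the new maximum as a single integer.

Answer: 25

Derivation:
Old max = 45 (at index 0)
Change: A[0] 45 -> 5
Changed element WAS the max -> may need rescan.
  Max of remaining elements: 25
  New max = max(5, 25) = 25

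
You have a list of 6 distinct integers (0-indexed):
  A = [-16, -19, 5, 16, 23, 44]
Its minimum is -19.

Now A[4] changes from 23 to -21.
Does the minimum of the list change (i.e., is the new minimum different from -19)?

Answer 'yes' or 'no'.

Answer: yes

Derivation:
Old min = -19
Change: A[4] 23 -> -21
Changed element was NOT the min; min changes only if -21 < -19.
New min = -21; changed? yes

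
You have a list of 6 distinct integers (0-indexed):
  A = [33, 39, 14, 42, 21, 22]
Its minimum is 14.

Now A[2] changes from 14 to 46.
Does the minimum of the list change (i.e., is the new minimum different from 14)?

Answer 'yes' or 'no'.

Answer: yes

Derivation:
Old min = 14
Change: A[2] 14 -> 46
Changed element was the min; new min must be rechecked.
New min = 21; changed? yes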